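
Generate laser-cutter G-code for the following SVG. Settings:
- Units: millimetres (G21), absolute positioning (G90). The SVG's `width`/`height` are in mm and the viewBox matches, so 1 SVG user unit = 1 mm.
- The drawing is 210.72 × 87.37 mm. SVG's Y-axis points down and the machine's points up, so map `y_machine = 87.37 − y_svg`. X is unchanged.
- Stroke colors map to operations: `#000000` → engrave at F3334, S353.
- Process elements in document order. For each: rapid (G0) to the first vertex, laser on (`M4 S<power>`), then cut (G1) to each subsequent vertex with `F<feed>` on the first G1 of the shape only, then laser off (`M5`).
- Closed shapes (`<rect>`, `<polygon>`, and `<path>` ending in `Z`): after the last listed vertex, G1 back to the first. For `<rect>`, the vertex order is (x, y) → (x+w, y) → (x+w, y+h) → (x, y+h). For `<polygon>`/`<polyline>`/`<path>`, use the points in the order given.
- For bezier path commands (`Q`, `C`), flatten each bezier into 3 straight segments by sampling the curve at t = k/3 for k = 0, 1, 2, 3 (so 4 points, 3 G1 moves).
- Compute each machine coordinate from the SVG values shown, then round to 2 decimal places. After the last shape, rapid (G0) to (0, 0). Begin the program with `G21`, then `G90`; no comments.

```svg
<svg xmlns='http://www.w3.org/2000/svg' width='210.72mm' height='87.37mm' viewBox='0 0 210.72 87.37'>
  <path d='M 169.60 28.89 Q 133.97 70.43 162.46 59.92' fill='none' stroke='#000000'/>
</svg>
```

Since the viewBox matches the mm dimensions, user units are millimetres directly. The only transform is the Y-flip y_m = 87.37 − y_svg.

Shape 1 is a quadratic bezier drawn with `<path>`. Its stroke #000000 means engrave at S353, F3334. After flipping Y the toolpath is (169.60,58.48) → (152.97,36.57) → (150.59,26.23) → (162.46,27.45).

G21
G90
G0 X169.60 Y58.48
M4 S353
G1 X152.97 Y36.57 F3334
G1 X150.59 Y26.23
G1 X162.46 Y27.45
M5
G0 X0.00 Y0.00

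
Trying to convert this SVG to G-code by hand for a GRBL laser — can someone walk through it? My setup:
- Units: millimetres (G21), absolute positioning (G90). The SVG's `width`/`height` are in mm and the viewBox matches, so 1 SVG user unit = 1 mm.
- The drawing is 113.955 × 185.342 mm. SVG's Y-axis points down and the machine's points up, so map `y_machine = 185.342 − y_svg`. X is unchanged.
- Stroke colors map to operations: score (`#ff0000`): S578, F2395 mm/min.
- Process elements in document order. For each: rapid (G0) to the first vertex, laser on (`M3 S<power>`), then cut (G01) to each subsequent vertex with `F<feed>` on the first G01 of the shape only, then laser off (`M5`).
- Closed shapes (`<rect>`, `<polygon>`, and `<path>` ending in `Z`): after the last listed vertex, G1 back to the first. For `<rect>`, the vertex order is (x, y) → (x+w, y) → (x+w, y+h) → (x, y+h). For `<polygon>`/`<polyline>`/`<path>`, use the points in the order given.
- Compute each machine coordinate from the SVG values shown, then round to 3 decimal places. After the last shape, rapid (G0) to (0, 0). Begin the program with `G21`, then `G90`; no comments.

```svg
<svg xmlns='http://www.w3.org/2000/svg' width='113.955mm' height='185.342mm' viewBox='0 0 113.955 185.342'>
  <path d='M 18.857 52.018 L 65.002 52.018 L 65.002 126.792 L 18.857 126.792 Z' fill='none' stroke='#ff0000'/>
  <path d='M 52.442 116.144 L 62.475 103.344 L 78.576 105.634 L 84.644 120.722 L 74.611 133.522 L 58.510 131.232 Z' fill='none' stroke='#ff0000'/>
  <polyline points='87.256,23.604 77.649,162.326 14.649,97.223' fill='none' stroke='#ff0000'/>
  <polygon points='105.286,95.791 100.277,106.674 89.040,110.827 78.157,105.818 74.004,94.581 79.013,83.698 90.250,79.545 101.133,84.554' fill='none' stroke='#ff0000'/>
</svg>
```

G21
G90
G0 X18.857 Y133.324
M3 S578
G01 X65.002 Y133.324 F2395
G01 X65.002 Y58.550
G01 X18.857 Y58.550
G01 X18.857 Y133.324
M5
G0 X52.442 Y69.198
M3 S578
G01 X62.475 Y81.998 F2395
G01 X78.576 Y79.708
G01 X84.644 Y64.620
G01 X74.611 Y51.820
G01 X58.510 Y54.110
G01 X52.442 Y69.198
M5
G0 X87.256 Y161.738
M3 S578
G01 X77.649 Y23.016 F2395
G01 X14.649 Y88.119
M5
G0 X105.286 Y89.551
M3 S578
G01 X100.277 Y78.668 F2395
G01 X89.040 Y74.515
G01 X78.157 Y79.524
G01 X74.004 Y90.761
G01 X79.013 Y101.644
G01 X90.250 Y105.797
G01 X101.133 Y100.788
G01 X105.286 Y89.551
M5
G0 X0.000 Y0.000

Since the viewBox matches the mm dimensions, user units are millimetres directly. The only transform is the Y-flip y_m = 185.342 − y_svg.

Shape 1 is a rectangle drawn with `<path>`. Its stroke #ff0000 means score at S578, F2395. After flipping Y the toolpath is (18.857,133.324) → (65.002,133.324) → (65.002,58.550) → (18.857,58.550) → (18.857,133.324), returning to the start.

Shape 2 is a regular polygon drawn with `<path>`. Its stroke #ff0000 means score at S578, F2395. After flipping Y the toolpath is (52.442,69.198) → (62.475,81.998) → (78.576,79.708) → (84.644,64.620) → (74.611,51.820) → (58.510,54.110) → (52.442,69.198), returning to the start.

Shape 3 is a open polyline drawn with `<polyline>`. Its stroke #ff0000 means score at S578, F2395. After flipping Y the toolpath is (87.256,161.738) → (77.649,23.016) → (14.649,88.119).

Shape 4 is a regular polygon drawn with `<polygon>`. Its stroke #ff0000 means score at S578, F2395. After flipping Y the toolpath is (105.286,89.551) → (100.277,78.668) → (89.040,74.515) → (78.157,79.524) → (74.004,90.761) → (79.013,101.644) → (90.250,105.797) → (101.133,100.788) → (105.286,89.551), returning to the start.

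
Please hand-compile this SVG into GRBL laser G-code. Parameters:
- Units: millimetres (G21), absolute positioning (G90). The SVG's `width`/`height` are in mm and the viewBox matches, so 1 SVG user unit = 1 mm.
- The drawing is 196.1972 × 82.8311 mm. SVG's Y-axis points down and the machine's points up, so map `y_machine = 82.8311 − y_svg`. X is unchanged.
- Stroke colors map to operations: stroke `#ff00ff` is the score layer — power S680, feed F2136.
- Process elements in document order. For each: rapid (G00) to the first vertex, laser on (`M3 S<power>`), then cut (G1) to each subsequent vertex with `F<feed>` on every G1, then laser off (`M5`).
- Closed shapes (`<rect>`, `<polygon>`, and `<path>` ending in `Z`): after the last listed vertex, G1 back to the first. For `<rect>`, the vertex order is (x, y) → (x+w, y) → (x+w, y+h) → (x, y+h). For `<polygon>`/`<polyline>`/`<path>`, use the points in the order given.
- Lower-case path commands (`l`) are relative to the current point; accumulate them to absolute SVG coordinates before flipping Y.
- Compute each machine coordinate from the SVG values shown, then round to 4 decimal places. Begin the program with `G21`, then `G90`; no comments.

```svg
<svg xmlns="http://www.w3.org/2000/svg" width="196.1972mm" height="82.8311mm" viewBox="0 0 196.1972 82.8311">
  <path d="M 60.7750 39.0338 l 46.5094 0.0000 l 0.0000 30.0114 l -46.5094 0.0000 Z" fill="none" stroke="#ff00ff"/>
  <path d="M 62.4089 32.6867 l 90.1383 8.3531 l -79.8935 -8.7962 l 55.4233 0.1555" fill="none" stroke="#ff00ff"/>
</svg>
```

G21
G90
G00 X60.7750 Y43.7973
M3 S680
G1 X107.2844 Y43.7973 F2136
G1 X107.2844 Y13.7859 F2136
G1 X60.7750 Y13.7859 F2136
G1 X60.7750 Y43.7973 F2136
M5
G00 X62.4089 Y50.1444
M3 S680
G1 X152.5472 Y41.7913 F2136
G1 X72.6537 Y50.5875 F2136
G1 X128.0770 Y50.4320 F2136
M5

viewBox `0 0 196.1972 82.8311` with mm width/height → 1 unit = 1 mm. Flip: y_m = 82.8311 − y_svg.

**Shape 1** — `<path>` rectangle, stroke `#ff00ff` → score (S680, F2136). Machine vertices: (60.7750,43.7973) → (107.2844,43.7973) → (107.2844,13.7859) → (60.7750,13.7859) → (60.7750,43.7973). Closed: final G1 returns to the first vertex.

**Shape 2** — `<path>` open polyline, stroke `#ff00ff` → score (S680, F2136). Machine vertices: (62.4089,50.1444) → (152.5472,41.7913) → (72.6537,50.5875) → (128.0770,50.4320). Open path.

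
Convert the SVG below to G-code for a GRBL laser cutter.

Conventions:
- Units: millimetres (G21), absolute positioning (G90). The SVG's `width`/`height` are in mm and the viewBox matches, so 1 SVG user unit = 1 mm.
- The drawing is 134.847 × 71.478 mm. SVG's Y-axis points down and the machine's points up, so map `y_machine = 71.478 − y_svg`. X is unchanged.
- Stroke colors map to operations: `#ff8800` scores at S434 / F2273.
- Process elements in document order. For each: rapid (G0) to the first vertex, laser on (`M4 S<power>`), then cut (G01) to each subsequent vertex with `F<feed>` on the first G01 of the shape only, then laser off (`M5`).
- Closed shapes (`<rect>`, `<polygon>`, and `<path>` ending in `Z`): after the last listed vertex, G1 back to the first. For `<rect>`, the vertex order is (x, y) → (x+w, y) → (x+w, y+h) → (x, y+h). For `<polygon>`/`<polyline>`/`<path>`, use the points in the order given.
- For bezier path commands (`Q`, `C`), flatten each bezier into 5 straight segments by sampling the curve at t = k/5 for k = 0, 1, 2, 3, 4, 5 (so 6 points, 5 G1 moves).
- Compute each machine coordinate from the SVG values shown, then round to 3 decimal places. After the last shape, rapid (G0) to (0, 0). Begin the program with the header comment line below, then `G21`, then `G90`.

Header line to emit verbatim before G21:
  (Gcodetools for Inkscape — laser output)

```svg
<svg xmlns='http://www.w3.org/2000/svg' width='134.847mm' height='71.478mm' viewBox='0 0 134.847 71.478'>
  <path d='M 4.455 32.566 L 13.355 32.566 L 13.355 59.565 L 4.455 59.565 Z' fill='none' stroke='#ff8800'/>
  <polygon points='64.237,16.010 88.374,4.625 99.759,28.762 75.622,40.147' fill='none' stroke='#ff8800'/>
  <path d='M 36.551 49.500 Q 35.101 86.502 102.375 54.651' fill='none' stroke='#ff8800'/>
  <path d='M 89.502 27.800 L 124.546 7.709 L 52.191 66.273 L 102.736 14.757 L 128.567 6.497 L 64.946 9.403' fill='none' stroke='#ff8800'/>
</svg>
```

(Gcodetools for Inkscape — laser output)
G21
G90
G0 X4.455 Y38.912
M4 S434
G01 X13.355 Y38.912 F2273
G01 X13.355 Y11.913
G01 X4.455 Y11.913
G01 X4.455 Y38.912
M5
G0 X64.237 Y55.468
M4 S434
G01 X88.374 Y66.853 F2273
G01 X99.759 Y42.716
G01 X75.622 Y31.331
G01 X64.237 Y55.468
M5
G0 X36.551 Y21.978
M4 S434
G01 X38.720 Y9.931 F2273
G01 X46.387 Y3.393
G01 X59.552 Y2.363
G01 X78.214 Y6.841
G01 X102.375 Y16.827
M5
G0 X89.502 Y43.678
M4 S434
G01 X124.546 Y63.769 F2273
G01 X52.191 Y5.205
G01 X102.736 Y56.721
G01 X128.567 Y64.981
G01 X64.946 Y62.075
M5
G0 X0.000 Y0.000

Since the viewBox matches the mm dimensions, user units are millimetres directly. The only transform is the Y-flip y_m = 71.478 − y_svg.

Shape 1 is a rectangle drawn with `<path>`. Its stroke #ff8800 means score at S434, F2273. After flipping Y the toolpath is (4.455,38.912) → (13.355,38.912) → (13.355,11.913) → (4.455,11.913) → (4.455,38.912), returning to the start.

Shape 2 is a regular polygon drawn with `<polygon>`. Its stroke #ff8800 means score at S434, F2273. After flipping Y the toolpath is (64.237,55.468) → (88.374,66.853) → (99.759,42.716) → (75.622,31.331) → (64.237,55.468), returning to the start.

Shape 3 is a quadratic bezier drawn with `<path>`. Its stroke #ff8800 means score at S434, F2273. After flipping Y the toolpath is (36.551,21.978) → (38.720,9.931) → (46.387,3.393) → (59.552,2.363) → (78.214,6.841) → (102.375,16.827).

Shape 4 is a open polyline drawn with `<path>`. Its stroke #ff8800 means score at S434, F2273. After flipping Y the toolpath is (89.502,43.678) → (124.546,63.769) → (52.191,5.205) → (102.736,56.721) → (128.567,64.981) → (64.946,62.075).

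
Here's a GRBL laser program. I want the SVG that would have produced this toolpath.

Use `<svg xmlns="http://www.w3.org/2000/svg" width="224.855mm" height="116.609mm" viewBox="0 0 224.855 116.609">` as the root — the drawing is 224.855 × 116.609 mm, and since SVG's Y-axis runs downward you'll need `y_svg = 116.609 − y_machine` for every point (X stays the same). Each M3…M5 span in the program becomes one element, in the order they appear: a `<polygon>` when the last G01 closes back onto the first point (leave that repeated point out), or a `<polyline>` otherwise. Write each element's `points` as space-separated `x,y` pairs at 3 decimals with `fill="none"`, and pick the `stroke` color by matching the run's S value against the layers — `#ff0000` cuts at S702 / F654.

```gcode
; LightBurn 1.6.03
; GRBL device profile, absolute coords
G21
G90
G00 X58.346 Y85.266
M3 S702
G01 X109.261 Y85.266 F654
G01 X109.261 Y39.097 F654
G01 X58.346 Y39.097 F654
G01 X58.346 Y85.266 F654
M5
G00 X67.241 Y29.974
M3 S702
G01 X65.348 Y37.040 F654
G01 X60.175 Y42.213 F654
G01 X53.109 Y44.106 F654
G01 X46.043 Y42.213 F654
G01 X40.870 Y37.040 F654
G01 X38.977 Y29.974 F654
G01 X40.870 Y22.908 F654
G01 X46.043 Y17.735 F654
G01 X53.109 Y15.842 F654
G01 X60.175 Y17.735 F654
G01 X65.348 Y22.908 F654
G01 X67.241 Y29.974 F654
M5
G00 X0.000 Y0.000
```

<svg xmlns="http://www.w3.org/2000/svg" width="224.855mm" height="116.609mm" viewBox="0 0 224.855 116.609">
  <polygon points="58.346,31.343 109.261,31.343 109.261,77.512 58.346,77.512" fill="none" stroke="#ff0000"/>
  <polygon points="67.241,86.635 65.348,79.569 60.175,74.396 53.109,72.503 46.043,74.396 40.870,79.569 38.977,86.635 40.870,93.701 46.043,98.874 53.109,100.767 60.175,98.874 65.348,93.701" fill="none" stroke="#ff0000"/>
</svg>

y_svg = 116.609 − y_m. Every run uses S702, so all elements get stroke `#ff0000` (cut).

[1] closed run; points: 58.346,31.343 109.261,31.343 109.261,77.512 58.346,77.512

[2] closed run; points: 67.241,86.635 65.348,79.569 60.175,74.396 53.109,72.503 46.043,74.396 40.870,79.569 38.977,86.635 40.870,93.701 46.043,98.874 53.109,100.767 60.175,98.874 65.348,93.701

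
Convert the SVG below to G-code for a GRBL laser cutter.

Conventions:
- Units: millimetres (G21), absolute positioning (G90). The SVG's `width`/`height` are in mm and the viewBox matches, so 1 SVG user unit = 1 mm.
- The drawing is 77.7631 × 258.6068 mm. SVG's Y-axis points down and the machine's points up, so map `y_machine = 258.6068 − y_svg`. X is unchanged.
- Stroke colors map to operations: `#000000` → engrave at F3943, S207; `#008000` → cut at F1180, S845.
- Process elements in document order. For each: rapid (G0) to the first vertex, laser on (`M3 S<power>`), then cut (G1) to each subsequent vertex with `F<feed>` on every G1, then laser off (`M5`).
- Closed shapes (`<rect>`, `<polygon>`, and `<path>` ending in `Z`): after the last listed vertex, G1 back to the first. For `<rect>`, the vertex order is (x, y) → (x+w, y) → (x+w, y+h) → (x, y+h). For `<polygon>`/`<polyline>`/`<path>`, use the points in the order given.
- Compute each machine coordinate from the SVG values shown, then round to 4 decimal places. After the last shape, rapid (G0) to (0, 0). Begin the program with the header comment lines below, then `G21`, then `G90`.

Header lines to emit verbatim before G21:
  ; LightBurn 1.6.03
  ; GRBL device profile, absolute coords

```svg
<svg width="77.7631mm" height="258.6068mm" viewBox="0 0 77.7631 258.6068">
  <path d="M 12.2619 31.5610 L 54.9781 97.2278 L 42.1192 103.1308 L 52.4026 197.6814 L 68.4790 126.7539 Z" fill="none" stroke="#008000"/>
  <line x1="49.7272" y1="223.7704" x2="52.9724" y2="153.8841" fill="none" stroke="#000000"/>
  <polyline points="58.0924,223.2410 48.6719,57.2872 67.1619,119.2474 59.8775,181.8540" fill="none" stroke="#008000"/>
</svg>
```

; LightBurn 1.6.03
; GRBL device profile, absolute coords
G21
G90
G0 X12.2619 Y227.0458
M3 S845
G1 X54.9781 Y161.3790 F1180
G1 X42.1192 Y155.4760 F1180
G1 X52.4026 Y60.9254 F1180
G1 X68.4790 Y131.8529 F1180
G1 X12.2619 Y227.0458 F1180
M5
G0 X49.7272 Y34.8364
M3 S207
G1 X52.9724 Y104.7227 F3943
M5
G0 X58.0924 Y35.3658
M3 S845
G1 X48.6719 Y201.3196 F1180
G1 X67.1619 Y139.3594 F1180
G1 X59.8775 Y76.7528 F1180
M5
G0 X0.0000 Y0.0000

1 u = 1 mm; y_m = 258.6068 − y.

[1] `<path>` closed polygon, #008000→cut S845 F1180: (12.2619,227.0458) → (54.9781,161.3790) → (42.1192,155.4760) → (52.4026,60.9254) → (68.4790,131.8529) → (12.2619,227.0458) (closed)

[2] `<line>` line segment, #000000→engrave S207 F3943: (49.7272,34.8364) → (52.9724,104.7227)

[3] `<polyline>` open polyline, #008000→cut S845 F1180: (58.0924,35.3658) → (48.6719,201.3196) → (67.1619,139.3594) → (59.8775,76.7528)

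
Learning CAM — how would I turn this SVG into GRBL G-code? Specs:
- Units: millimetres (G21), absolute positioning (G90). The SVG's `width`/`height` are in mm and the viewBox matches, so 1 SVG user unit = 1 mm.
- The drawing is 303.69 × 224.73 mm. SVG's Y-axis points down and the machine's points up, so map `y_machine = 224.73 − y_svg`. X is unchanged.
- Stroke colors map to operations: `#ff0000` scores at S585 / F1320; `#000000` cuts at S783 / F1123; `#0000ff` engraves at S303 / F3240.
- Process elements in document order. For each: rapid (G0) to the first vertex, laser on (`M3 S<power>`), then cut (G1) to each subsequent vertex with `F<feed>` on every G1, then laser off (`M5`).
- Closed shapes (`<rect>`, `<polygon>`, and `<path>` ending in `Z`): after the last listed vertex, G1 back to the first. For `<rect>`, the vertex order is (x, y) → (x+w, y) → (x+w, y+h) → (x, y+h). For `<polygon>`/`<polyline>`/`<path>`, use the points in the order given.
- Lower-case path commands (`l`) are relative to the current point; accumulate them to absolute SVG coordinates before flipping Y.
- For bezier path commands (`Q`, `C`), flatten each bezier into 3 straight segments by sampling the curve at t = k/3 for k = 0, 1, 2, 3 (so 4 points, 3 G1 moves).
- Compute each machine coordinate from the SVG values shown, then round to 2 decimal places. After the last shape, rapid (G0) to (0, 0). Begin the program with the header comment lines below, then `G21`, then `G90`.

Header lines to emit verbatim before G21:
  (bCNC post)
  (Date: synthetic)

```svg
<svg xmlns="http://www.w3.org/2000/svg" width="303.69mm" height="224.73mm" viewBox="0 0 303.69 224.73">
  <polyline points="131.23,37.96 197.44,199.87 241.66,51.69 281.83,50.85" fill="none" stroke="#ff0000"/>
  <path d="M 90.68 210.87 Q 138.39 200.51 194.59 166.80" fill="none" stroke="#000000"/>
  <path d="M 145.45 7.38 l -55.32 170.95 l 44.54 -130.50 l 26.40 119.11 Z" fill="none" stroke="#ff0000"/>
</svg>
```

1 u = 1 mm; y_m = 224.73 − y.

[1] `<polyline>` open polyline, #ff0000→score S585 F1320: (131.23,186.77) → (197.44,24.86) → (241.66,173.04) → (281.83,173.88)

[2] `<path>` quadratic bezier, #000000→cut S783 F1123: (90.68,13.86) → (123.43,23.36) → (158.07,38.05) → (194.59,57.93)

[3] `<path>` closed polygon, #ff0000→score S585 F1320: (145.45,217.35) → (90.13,46.40) → (134.67,176.90) → (161.07,57.79) → (145.45,217.35) (closed)

(bCNC post)
(Date: synthetic)
G21
G90
G0 X131.23 Y186.77
M3 S585
G1 X197.44 Y24.86 F1320
G1 X241.66 Y173.04 F1320
G1 X281.83 Y173.88 F1320
M5
G0 X90.68 Y13.86
M3 S783
G1 X123.43 Y23.36 F1123
G1 X158.07 Y38.05 F1123
G1 X194.59 Y57.93 F1123
M5
G0 X145.45 Y217.35
M3 S585
G1 X90.13 Y46.40 F1320
G1 X134.67 Y176.90 F1320
G1 X161.07 Y57.79 F1320
G1 X145.45 Y217.35 F1320
M5
G0 X0.00 Y0.00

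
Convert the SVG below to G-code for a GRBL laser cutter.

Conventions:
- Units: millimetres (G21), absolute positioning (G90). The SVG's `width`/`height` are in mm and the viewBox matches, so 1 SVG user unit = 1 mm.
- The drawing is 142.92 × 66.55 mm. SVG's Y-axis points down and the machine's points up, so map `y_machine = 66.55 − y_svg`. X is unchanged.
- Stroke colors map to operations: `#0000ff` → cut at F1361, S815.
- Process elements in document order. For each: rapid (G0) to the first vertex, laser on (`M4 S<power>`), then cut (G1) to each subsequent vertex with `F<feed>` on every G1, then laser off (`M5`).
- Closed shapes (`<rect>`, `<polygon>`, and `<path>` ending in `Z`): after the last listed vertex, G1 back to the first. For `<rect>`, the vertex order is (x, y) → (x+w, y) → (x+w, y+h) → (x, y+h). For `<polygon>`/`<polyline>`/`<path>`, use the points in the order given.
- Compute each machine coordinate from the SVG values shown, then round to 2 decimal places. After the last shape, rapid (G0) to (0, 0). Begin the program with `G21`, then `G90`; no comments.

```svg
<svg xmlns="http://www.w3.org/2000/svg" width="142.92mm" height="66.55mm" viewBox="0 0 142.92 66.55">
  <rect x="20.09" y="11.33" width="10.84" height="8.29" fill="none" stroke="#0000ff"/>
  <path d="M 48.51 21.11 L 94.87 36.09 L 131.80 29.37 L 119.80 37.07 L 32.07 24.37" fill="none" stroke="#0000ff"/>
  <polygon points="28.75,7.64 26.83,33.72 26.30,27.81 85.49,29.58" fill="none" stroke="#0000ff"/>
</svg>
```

viewBox `0 0 142.92 66.55` with mm width/height → 1 unit = 1 mm. Flip: y_m = 66.55 − y_svg.

**Shape 1** — `<rect>` rectangle, stroke `#0000ff` → cut (S815, F1361). Machine vertices: (20.09,55.22) → (30.93,55.22) → (30.93,46.93) → (20.09,46.93) → (20.09,55.22). Closed: final G1 returns to the first vertex.

**Shape 2** — `<path>` open polyline, stroke `#0000ff` → cut (S815, F1361). Machine vertices: (48.51,45.44) → (94.87,30.46) → (131.80,37.18) → (119.80,29.48) → (32.07,42.18). Open path.

**Shape 3** — `<polygon>` closed polygon, stroke `#0000ff` → cut (S815, F1361). Machine vertices: (28.75,58.91) → (26.83,32.83) → (26.30,38.74) → (85.49,36.97) → (28.75,58.91). Closed: final G1 returns to the first vertex.

G21
G90
G0 X20.09 Y55.22
M4 S815
G1 X30.93 Y55.22 F1361
G1 X30.93 Y46.93 F1361
G1 X20.09 Y46.93 F1361
G1 X20.09 Y55.22 F1361
M5
G0 X48.51 Y45.44
M4 S815
G1 X94.87 Y30.46 F1361
G1 X131.80 Y37.18 F1361
G1 X119.80 Y29.48 F1361
G1 X32.07 Y42.18 F1361
M5
G0 X28.75 Y58.91
M4 S815
G1 X26.83 Y32.83 F1361
G1 X26.30 Y38.74 F1361
G1 X85.49 Y36.97 F1361
G1 X28.75 Y58.91 F1361
M5
G0 X0.00 Y0.00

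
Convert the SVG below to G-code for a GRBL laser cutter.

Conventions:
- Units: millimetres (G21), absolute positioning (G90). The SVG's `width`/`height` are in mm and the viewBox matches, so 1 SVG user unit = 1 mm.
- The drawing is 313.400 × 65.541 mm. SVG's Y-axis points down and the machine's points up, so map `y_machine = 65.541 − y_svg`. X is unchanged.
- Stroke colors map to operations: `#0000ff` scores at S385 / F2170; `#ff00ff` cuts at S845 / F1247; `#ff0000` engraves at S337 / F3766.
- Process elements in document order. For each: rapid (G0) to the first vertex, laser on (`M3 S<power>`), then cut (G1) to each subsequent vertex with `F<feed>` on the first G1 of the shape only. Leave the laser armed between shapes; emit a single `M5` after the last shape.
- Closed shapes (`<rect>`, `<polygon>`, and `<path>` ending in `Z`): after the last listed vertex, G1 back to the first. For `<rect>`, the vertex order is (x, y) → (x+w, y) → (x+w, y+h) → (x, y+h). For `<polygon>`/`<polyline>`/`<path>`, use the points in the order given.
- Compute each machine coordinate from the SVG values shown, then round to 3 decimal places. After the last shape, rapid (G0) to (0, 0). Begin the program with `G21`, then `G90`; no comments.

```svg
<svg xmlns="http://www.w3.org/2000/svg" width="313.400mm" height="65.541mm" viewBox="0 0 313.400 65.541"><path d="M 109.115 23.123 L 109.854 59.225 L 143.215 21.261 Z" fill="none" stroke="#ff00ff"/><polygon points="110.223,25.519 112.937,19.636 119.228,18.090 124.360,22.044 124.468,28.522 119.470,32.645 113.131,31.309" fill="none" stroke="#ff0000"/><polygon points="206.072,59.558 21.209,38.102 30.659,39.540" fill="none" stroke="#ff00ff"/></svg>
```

Since the viewBox matches the mm dimensions, user units are millimetres directly. The only transform is the Y-flip y_m = 65.541 − y_svg.

Shape 1 is a closed polygon drawn with `<path>`. Its stroke #ff00ff means cut at S845, F1247. After flipping Y the toolpath is (109.115,42.418) → (109.854,6.316) → (143.215,44.280) → (109.115,42.418), returning to the start.

Shape 2 is a regular polygon drawn with `<polygon>`. Its stroke #ff0000 means engrave at S337, F3766. After flipping Y the toolpath is (110.223,40.022) → (112.937,45.905) → (119.228,47.451) → (124.360,43.497) → (124.468,37.019) → (119.470,32.896) → (113.131,34.232) → (110.223,40.022), returning to the start.

Shape 3 is a closed polygon drawn with `<polygon>`. Its stroke #ff00ff means cut at S845, F1247. After flipping Y the toolpath is (206.072,5.983) → (21.209,27.439) → (30.659,26.001) → (206.072,5.983), returning to the start.

G21
G90
G0 X109.115 Y42.418
M3 S845
G1 X109.854 Y6.316 F1247
G1 X143.215 Y44.280
G1 X109.115 Y42.418
G0 X110.223 Y40.022
M3 S337
G1 X112.937 Y45.905 F3766
G1 X119.228 Y47.451
G1 X124.360 Y43.497
G1 X124.468 Y37.019
G1 X119.470 Y32.896
G1 X113.131 Y34.232
G1 X110.223 Y40.022
G0 X206.072 Y5.983
M3 S845
G1 X21.209 Y27.439 F1247
G1 X30.659 Y26.001
G1 X206.072 Y5.983
M5
G0 X0.000 Y0.000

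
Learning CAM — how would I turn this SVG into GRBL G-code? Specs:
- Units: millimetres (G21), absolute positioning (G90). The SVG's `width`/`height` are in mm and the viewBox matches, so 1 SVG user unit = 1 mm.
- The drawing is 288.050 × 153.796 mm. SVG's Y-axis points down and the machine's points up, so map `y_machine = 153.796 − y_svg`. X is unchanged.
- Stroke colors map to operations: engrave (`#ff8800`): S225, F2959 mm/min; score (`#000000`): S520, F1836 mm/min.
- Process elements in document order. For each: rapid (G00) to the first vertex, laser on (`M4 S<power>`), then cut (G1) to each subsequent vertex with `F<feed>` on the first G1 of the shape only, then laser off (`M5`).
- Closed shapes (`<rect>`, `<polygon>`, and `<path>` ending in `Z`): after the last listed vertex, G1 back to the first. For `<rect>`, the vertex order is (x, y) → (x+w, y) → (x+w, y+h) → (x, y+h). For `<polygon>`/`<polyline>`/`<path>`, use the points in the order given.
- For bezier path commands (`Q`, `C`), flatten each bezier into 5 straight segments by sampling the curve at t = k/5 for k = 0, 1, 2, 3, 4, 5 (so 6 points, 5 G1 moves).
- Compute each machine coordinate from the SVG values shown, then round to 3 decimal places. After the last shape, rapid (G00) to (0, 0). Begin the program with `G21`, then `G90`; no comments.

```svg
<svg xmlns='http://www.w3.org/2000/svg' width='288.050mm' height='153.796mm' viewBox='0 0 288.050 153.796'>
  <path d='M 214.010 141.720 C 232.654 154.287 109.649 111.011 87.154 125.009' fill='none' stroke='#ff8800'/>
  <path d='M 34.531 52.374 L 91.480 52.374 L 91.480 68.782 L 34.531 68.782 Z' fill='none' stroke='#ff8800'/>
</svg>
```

G21
G90
G00 X214.010 Y12.076
M4 S225
G1 X210.136 Y10.332 F2959
G1 X183.889 Y16.561
G1 X146.895 Y25.333
G1 X110.775 Y31.218
G1 X87.154 Y28.787
M5
G00 X34.531 Y101.422
M4 S225
G1 X91.480 Y101.422 F2959
G1 X91.480 Y85.014
G1 X34.531 Y85.014
G1 X34.531 Y101.422
M5
G00 X0.000 Y0.000

viewBox `0 0 288.050 153.796` with mm width/height → 1 unit = 1 mm. Flip: y_m = 153.796 − y_svg.

**Shape 1** — `<path>` cubic bezier, stroke `#ff8800` → engrave (S225, F2959). Control points (SVG): P0=(214.010,141.720), P1=(232.654,154.287), P2=(109.649,111.011), P3=(87.154,125.009); sampled at t=k/5. Machine vertices: (214.010,12.076) → (210.136,10.332) → (183.889,16.561) → (146.895,25.333) → (110.775,31.218) → (87.154,28.787). Open path.

**Shape 2** — `<path>` rectangle, stroke `#ff8800` → engrave (S225, F2959). Machine vertices: (34.531,101.422) → (91.480,101.422) → (91.480,85.014) → (34.531,85.014) → (34.531,101.422). Closed: final G1 returns to the first vertex.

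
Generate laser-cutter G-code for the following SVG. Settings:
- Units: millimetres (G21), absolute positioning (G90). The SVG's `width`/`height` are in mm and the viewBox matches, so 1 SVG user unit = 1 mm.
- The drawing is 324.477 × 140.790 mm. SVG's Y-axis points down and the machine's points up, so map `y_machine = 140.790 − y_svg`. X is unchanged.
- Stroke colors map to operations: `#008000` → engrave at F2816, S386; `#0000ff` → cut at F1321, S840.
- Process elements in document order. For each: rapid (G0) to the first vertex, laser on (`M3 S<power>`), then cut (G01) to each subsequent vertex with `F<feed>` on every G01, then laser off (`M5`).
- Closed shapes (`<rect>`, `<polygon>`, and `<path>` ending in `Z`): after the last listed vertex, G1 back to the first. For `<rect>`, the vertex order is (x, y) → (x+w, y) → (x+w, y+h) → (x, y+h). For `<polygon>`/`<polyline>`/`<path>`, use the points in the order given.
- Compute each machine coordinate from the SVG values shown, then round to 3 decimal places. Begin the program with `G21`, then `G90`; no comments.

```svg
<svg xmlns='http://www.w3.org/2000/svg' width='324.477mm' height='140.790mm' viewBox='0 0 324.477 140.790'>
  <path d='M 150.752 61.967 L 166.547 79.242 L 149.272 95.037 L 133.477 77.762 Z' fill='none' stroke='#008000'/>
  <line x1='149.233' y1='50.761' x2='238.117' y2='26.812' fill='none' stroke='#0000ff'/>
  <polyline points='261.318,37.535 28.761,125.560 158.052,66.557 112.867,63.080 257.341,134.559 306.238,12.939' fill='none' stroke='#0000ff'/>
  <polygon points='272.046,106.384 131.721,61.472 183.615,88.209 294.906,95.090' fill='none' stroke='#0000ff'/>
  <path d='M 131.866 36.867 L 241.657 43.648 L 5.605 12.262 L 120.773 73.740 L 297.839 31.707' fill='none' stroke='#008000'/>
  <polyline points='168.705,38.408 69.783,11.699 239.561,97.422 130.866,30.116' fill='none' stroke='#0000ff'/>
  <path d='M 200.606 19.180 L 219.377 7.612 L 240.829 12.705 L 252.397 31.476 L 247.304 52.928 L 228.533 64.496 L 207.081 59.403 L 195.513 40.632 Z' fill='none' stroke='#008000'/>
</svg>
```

G21
G90
G0 X150.752 Y78.823
M3 S386
G01 X166.547 Y61.548 F2816
G01 X149.272 Y45.753 F2816
G01 X133.477 Y63.028 F2816
G01 X150.752 Y78.823 F2816
M5
G0 X149.233 Y90.029
M3 S840
G01 X238.117 Y113.978 F1321
M5
G0 X261.318 Y103.255
M3 S840
G01 X28.761 Y15.230 F1321
G01 X158.052 Y74.233 F1321
G01 X112.867 Y77.710 F1321
G01 X257.341 Y6.231 F1321
G01 X306.238 Y127.851 F1321
M5
G0 X272.046 Y34.406
M3 S840
G01 X131.721 Y79.318 F1321
G01 X183.615 Y52.581 F1321
G01 X294.906 Y45.700 F1321
G01 X272.046 Y34.406 F1321
M5
G0 X131.866 Y103.923
M3 S386
G01 X241.657 Y97.142 F2816
G01 X5.605 Y128.528 F2816
G01 X120.773 Y67.050 F2816
G01 X297.839 Y109.083 F2816
M5
G0 X168.705 Y102.382
M3 S840
G01 X69.783 Y129.091 F1321
G01 X239.561 Y43.368 F1321
G01 X130.866 Y110.674 F1321
M5
G0 X200.606 Y121.610
M3 S386
G01 X219.377 Y133.178 F2816
G01 X240.829 Y128.085 F2816
G01 X252.397 Y109.314 F2816
G01 X247.304 Y87.862 F2816
G01 X228.533 Y76.294 F2816
G01 X207.081 Y81.387 F2816
G01 X195.513 Y100.158 F2816
G01 X200.606 Y121.610 F2816
M5

Since the viewBox matches the mm dimensions, user units are millimetres directly. The only transform is the Y-flip y_m = 140.790 − y_svg.

Shape 1 is a regular polygon drawn with `<path>`. Its stroke #008000 means engrave at S386, F2816. After flipping Y the toolpath is (150.752,78.823) → (166.547,61.548) → (149.272,45.753) → (133.477,63.028) → (150.752,78.823), returning to the start.

Shape 2 is a line segment drawn with `<line>`. Its stroke #0000ff means cut at S840, F1321. After flipping Y the toolpath is (149.233,90.029) → (238.117,113.978).

Shape 3 is a open polyline drawn with `<polyline>`. Its stroke #0000ff means cut at S840, F1321. After flipping Y the toolpath is (261.318,103.255) → (28.761,15.230) → (158.052,74.233) → (112.867,77.710) → (257.341,6.231) → (306.238,127.851).

Shape 4 is a closed polygon drawn with `<polygon>`. Its stroke #0000ff means cut at S840, F1321. After flipping Y the toolpath is (272.046,34.406) → (131.721,79.318) → (183.615,52.581) → (294.906,45.700) → (272.046,34.406), returning to the start.

Shape 5 is a open polyline drawn with `<path>`. Its stroke #008000 means engrave at S386, F2816. After flipping Y the toolpath is (131.866,103.923) → (241.657,97.142) → (5.605,128.528) → (120.773,67.050) → (297.839,109.083).

Shape 6 is a open polyline drawn with `<polyline>`. Its stroke #0000ff means cut at S840, F1321. After flipping Y the toolpath is (168.705,102.382) → (69.783,129.091) → (239.561,43.368) → (130.866,110.674).

Shape 7 is a regular polygon drawn with `<path>`. Its stroke #008000 means engrave at S386, F2816. After flipping Y the toolpath is (200.606,121.610) → (219.377,133.178) → (240.829,128.085) → (252.397,109.314) → (247.304,87.862) → (228.533,76.294) → (207.081,81.387) → (195.513,100.158) → (200.606,121.610), returning to the start.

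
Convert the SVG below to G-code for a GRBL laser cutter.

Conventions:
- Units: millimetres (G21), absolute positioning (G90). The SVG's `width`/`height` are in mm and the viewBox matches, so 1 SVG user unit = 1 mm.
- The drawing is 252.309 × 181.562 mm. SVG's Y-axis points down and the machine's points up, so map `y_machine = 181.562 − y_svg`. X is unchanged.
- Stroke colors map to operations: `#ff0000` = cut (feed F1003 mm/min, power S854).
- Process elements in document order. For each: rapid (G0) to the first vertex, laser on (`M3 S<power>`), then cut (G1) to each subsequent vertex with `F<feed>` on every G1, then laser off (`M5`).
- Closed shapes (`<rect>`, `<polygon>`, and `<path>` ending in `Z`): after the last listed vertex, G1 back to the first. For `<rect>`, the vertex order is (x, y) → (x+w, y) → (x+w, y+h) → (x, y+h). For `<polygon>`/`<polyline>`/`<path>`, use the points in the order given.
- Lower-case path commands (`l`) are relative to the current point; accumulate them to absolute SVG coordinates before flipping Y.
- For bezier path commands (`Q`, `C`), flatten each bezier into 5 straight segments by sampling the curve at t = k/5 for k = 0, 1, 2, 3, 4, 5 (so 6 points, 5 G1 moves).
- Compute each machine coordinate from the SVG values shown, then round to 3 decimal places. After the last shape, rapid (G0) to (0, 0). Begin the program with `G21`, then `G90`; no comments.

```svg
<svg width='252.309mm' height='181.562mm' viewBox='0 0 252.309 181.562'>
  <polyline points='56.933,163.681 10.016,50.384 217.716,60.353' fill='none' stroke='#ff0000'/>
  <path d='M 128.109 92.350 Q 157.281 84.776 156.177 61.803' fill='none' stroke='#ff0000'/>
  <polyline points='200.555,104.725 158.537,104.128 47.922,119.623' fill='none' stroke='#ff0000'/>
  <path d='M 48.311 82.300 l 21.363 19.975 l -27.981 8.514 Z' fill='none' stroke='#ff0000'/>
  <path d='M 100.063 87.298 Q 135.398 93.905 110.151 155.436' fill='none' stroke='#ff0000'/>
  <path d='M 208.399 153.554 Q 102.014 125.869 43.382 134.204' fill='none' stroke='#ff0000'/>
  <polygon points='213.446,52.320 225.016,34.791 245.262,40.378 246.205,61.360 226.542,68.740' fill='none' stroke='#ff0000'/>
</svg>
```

viewBox `0 0 252.309 181.562` with mm width/height → 1 unit = 1 mm. Flip: y_m = 181.562 − y_svg.

**Shape 1** — `<polyline>` open polyline, stroke `#ff0000` → cut (S854, F1003). Machine vertices: (56.933,17.881) → (10.016,131.178) → (217.716,121.209). Open path.

**Shape 2** — `<path>` quadratic bezier, stroke `#ff0000` → cut (S854, F1003). Control points (SVG): P0=(128.109,92.350), P1=(157.281,84.776), P2=(156.177,61.803); sampled at t=k/5. Machine vertices: (128.109,89.212) → (138.567,92.858) → (146.602,97.735) → (152.216,103.844) → (155.408,111.186) → (156.177,119.759). Open path.

**Shape 3** — `<polyline>` open polyline, stroke `#ff0000` → cut (S854, F1003). Machine vertices: (200.555,76.837) → (158.537,77.434) → (47.922,61.939). Open path.

**Shape 4** — `<path>` regular polygon, stroke `#ff0000` → cut (S854, F1003). Machine vertices: (48.311,99.262) → (69.674,79.287) → (41.693,70.773) → (48.311,99.262). Closed: final G1 returns to the first vertex.

**Shape 5** — `<path>` quadratic bezier, stroke `#ff0000` → cut (S854, F1003). Control points (SVG): P0=(100.063,87.298), P1=(135.398,93.905), P2=(110.151,155.436); sampled at t=k/5. Machine vertices: (100.063,94.264) → (111.774,89.424) → (118.638,80.191) → (120.655,66.563) → (117.827,48.541) → (110.151,26.126). Open path.

**Shape 6** — `<path>` quadratic bezier, stroke `#ff0000` → cut (S854, F1003). Control points (SVG): P0=(208.399,153.554), P1=(102.014,125.869), P2=(43.382,134.204); sampled at t=k/5. Machine vertices: (208.399,28.008) → (167.755,37.641) → (130.931,44.393) → (97.928,48.263) → (68.745,49.251) → (43.382,47.358). Open path.

**Shape 7** — `<polygon>` regular polygon, stroke `#ff0000` → cut (S854, F1003). Machine vertices: (213.446,129.242) → (225.016,146.771) → (245.262,141.184) → (246.205,120.202) → (226.542,112.822) → (213.446,129.242). Closed: final G1 returns to the first vertex.

G21
G90
G0 X56.933 Y17.881
M3 S854
G1 X10.016 Y131.178 F1003
G1 X217.716 Y121.209 F1003
M5
G0 X128.109 Y89.212
M3 S854
G1 X138.567 Y92.858 F1003
G1 X146.602 Y97.735 F1003
G1 X152.216 Y103.844 F1003
G1 X155.408 Y111.186 F1003
G1 X156.177 Y119.759 F1003
M5
G0 X200.555 Y76.837
M3 S854
G1 X158.537 Y77.434 F1003
G1 X47.922 Y61.939 F1003
M5
G0 X48.311 Y99.262
M3 S854
G1 X69.674 Y79.287 F1003
G1 X41.693 Y70.773 F1003
G1 X48.311 Y99.262 F1003
M5
G0 X100.063 Y94.264
M3 S854
G1 X111.774 Y89.424 F1003
G1 X118.638 Y80.191 F1003
G1 X120.655 Y66.563 F1003
G1 X117.827 Y48.541 F1003
G1 X110.151 Y26.126 F1003
M5
G0 X208.399 Y28.008
M3 S854
G1 X167.755 Y37.641 F1003
G1 X130.931 Y44.393 F1003
G1 X97.928 Y48.263 F1003
G1 X68.745 Y49.251 F1003
G1 X43.382 Y47.358 F1003
M5
G0 X213.446 Y129.242
M3 S854
G1 X225.016 Y146.771 F1003
G1 X245.262 Y141.184 F1003
G1 X246.205 Y120.202 F1003
G1 X226.542 Y112.822 F1003
G1 X213.446 Y129.242 F1003
M5
G0 X0.000 Y0.000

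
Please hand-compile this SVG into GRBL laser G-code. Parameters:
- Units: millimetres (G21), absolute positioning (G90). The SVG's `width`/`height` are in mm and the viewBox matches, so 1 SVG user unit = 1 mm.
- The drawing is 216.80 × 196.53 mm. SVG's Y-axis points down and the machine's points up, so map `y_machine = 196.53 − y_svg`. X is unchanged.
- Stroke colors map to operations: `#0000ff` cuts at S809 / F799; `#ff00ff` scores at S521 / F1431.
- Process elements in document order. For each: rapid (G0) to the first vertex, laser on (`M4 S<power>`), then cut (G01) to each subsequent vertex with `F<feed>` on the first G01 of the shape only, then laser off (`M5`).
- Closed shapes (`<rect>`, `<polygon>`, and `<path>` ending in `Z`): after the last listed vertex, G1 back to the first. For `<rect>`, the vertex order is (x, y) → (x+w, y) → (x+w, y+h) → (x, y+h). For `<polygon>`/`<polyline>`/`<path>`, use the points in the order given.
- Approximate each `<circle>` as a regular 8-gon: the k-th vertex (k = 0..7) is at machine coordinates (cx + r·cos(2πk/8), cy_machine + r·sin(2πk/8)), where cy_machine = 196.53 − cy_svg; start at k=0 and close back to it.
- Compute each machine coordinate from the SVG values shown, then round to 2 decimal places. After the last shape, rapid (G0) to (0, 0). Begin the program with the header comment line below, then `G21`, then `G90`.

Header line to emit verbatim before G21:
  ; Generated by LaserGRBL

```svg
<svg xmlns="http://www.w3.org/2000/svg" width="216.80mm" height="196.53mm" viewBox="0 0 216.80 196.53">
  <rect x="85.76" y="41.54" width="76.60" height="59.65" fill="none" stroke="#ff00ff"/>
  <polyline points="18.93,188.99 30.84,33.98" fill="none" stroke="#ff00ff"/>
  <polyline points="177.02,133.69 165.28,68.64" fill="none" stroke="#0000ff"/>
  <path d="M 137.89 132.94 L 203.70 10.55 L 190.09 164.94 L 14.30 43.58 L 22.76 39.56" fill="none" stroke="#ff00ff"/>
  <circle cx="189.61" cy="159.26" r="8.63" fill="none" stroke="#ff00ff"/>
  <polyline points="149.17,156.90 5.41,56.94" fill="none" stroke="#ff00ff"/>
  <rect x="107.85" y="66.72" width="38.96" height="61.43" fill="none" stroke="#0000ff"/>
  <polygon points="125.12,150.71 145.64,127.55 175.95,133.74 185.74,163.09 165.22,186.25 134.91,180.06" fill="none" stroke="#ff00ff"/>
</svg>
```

; Generated by LaserGRBL
G21
G90
G0 X85.76 Y154.99
M4 S521
G01 X162.36 Y154.99 F1431
G01 X162.36 Y95.34
G01 X85.76 Y95.34
G01 X85.76 Y154.99
M5
G0 X18.93 Y7.54
M4 S521
G01 X30.84 Y162.55 F1431
M5
G0 X177.02 Y62.84
M4 S809
G01 X165.28 Y127.89 F799
M5
G0 X137.89 Y63.59
M4 S521
G01 X203.70 Y185.98 F1431
G01 X190.09 Y31.59
G01 X14.30 Y152.95
G01 X22.76 Y156.97
M5
G0 X198.24 Y37.27
M4 S521
G01 X195.71 Y43.37 F1431
G01 X189.61 Y45.90
G01 X183.51 Y43.37
G01 X180.98 Y37.27
G01 X183.51 Y31.17
G01 X189.61 Y28.64
G01 X195.71 Y31.17
G01 X198.24 Y37.27
M5
G0 X149.17 Y39.63
M4 S521
G01 X5.41 Y139.59 F1431
M5
G0 X107.85 Y129.81
M4 S809
G01 X146.81 Y129.81 F799
G01 X146.81 Y68.38
G01 X107.85 Y68.38
G01 X107.85 Y129.81
M5
G0 X125.12 Y45.82
M4 S521
G01 X145.64 Y68.98 F1431
G01 X175.95 Y62.79
G01 X185.74 Y33.44
G01 X165.22 Y10.28
G01 X134.91 Y16.47
G01 X125.12 Y45.82
M5
G0 X0.00 Y0.00

viewBox `0 0 216.80 196.53` with mm width/height → 1 unit = 1 mm. Flip: y_m = 196.53 − y_svg.

**Shape 1** — `<rect>` rectangle, stroke `#ff00ff` → score (S521, F1431). Machine vertices: (85.76,154.99) → (162.36,154.99) → (162.36,95.34) → (85.76,95.34) → (85.76,154.99). Closed: final G1 returns to the first vertex.

**Shape 2** — `<polyline>` line segment, stroke `#ff00ff` → score (S521, F1431). Machine vertices: (18.93,7.54) → (30.84,162.55). Open path.

**Shape 3** — `<polyline>` line segment, stroke `#0000ff` → cut (S809, F799). Machine vertices: (177.02,62.84) → (165.28,127.89). Open path.

**Shape 4** — `<path>` open polyline, stroke `#ff00ff` → score (S521, F1431). Machine vertices: (137.89,63.59) → (203.70,185.98) → (190.09,31.59) → (14.30,152.95) → (22.76,156.97). Open path.

**Shape 5** — `<circle>` circle, stroke `#ff00ff` → score (S521, F1431). Machine vertices: (198.24,37.27) → (195.71,43.37) → (189.61,45.90) → (183.51,43.37) → (180.98,37.27) → (183.51,31.17) → (189.61,28.64) → (195.71,31.17) → (198.24,37.27). Closed: final G1 returns to the first vertex.

**Shape 6** — `<polyline>` line segment, stroke `#ff00ff` → score (S521, F1431). Machine vertices: (149.17,39.63) → (5.41,139.59). Open path.

**Shape 7** — `<rect>` rectangle, stroke `#0000ff` → cut (S809, F799). Machine vertices: (107.85,129.81) → (146.81,129.81) → (146.81,68.38) → (107.85,68.38) → (107.85,129.81). Closed: final G1 returns to the first vertex.

**Shape 8** — `<polygon>` regular polygon, stroke `#ff00ff` → score (S521, F1431). Machine vertices: (125.12,45.82) → (145.64,68.98) → (175.95,62.79) → (185.74,33.44) → (165.22,10.28) → (134.91,16.47) → (125.12,45.82). Closed: final G1 returns to the first vertex.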